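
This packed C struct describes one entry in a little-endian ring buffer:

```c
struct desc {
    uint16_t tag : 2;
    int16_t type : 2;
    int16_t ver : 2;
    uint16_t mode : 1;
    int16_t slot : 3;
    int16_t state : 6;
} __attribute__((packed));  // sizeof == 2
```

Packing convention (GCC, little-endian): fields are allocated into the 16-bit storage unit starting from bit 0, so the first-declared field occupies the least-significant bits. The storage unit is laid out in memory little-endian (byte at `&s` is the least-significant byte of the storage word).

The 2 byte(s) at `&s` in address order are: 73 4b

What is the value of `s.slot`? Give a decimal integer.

-2

[0]=0x73 [1]=0x4b (little-endian) → word 0x4b73
tag [0+:2] = (word>>0) & 0x3 = 3
type [2+:2] = (word>>2) & 0x3 = 0
ver [4+:2] = (word>>4) & 0x3 = 3
mode [6+:1] = (word>>6) & 0x1 = 1
slot [7+:3] = (word>>7) & 0x7 = 6  ←
state [10+:6] = (word>>10) & 0x3f = 18
slot signed 3b, MSB=1: 6 - 8 = -2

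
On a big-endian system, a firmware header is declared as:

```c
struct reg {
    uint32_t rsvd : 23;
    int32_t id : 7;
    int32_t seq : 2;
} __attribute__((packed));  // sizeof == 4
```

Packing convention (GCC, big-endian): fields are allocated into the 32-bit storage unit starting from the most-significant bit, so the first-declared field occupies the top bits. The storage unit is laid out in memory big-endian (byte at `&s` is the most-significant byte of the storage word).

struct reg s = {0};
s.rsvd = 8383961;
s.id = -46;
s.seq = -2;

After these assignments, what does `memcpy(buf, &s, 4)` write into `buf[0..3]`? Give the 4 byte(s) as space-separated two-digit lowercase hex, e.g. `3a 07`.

ff db b3 4a

rsvd (23b) val=8383961 bits=0x7fedd9 at bit 9: 0xffdbb200
id (7b) val=-46 bits=0x52 at bit 2: 0xffdbb348
seq (2b) val=-2 bits=0x2 at bit 0: 0xffdbb34a
word = 0xffdbb34a → big-endian bytes:
  [0]=0xff  [1]=0xdb  [2]=0xb3  [3]=0x4a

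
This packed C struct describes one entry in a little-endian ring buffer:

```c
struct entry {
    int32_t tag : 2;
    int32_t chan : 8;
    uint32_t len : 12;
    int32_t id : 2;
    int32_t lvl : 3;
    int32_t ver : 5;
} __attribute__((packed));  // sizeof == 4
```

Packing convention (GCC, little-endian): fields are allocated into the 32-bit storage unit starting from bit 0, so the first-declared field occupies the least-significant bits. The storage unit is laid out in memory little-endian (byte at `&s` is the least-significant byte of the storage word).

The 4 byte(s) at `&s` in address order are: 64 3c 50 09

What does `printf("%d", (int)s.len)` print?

[0]=0x64 [1]=0x3c [2]=0x50 [3]=0x09 (little-endian) → word 0x09503c64
tag [0+:2] = (word>>0) & 0x3 = 0
chan [2+:8] = (word>>2) & 0xff = 25
len [10+:12] = (word>>10) & 0xfff = 1039  ←
id [22+:2] = (word>>22) & 0x3 = 1
lvl [24+:3] = (word>>24) & 0x7 = 1
ver [27+:5] = (word>>27) & 0x1f = 1

1039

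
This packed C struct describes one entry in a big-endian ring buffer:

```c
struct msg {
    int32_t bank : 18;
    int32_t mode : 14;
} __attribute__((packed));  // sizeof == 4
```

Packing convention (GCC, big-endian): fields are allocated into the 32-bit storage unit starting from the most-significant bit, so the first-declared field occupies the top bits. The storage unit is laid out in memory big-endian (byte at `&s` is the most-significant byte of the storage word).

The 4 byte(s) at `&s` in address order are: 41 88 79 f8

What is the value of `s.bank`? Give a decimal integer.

67105

[0]=0x41 [1]=0x88 [2]=0x79 [3]=0xf8 (big-endian) → word 0x418879f8
bank:18 @ bit 14 → (0x418879f8>>14)&0x3ffff = 0x10621  ←
mode:14 @ bit 0 → (0x418879f8>>0)&0x3fff = 0x39f8
bank signed 18b, MSB=0: value = 67105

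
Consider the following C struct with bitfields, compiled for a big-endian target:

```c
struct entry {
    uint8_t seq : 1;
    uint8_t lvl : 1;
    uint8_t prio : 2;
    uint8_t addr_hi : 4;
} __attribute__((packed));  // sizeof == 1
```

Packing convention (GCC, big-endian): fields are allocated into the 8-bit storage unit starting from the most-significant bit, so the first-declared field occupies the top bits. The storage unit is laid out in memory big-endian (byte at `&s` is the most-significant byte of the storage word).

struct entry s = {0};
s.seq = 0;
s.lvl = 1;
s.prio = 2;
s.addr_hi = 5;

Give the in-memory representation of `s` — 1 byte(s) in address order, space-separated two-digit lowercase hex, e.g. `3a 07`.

65

seq (1b) val=0 bits=0x0 at bit 7: 0x00
lvl (1b) val=1 bits=0x1 at bit 6: 0x40
prio (2b) val=2 bits=0x2 at bit 4: 0x60
addr_hi (4b) val=5 bits=0x5 at bit 0: 0x65
word = 0x65 → big-endian bytes:
  [0]=0x65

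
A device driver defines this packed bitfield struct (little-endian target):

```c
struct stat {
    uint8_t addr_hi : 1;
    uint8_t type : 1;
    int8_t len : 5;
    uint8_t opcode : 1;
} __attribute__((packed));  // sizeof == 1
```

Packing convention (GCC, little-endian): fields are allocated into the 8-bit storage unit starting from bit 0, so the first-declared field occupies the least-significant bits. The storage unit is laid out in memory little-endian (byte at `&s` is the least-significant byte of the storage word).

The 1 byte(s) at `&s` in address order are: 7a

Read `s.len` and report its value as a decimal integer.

[0]=0x7a (little-endian) → word 0x7a
addr_hi:1 @ bit 0 → (0x7a>>0)&0x1 = 0x0
type:1 @ bit 1 → (0x7a>>1)&0x1 = 0x1
len:5 @ bit 2 → (0x7a>>2)&0x1f = 0x1e  ←
opcode:1 @ bit 7 → (0x7a>>7)&0x1 = 0x0
len signed 5b, MSB=1: 30 - 32 = -2

-2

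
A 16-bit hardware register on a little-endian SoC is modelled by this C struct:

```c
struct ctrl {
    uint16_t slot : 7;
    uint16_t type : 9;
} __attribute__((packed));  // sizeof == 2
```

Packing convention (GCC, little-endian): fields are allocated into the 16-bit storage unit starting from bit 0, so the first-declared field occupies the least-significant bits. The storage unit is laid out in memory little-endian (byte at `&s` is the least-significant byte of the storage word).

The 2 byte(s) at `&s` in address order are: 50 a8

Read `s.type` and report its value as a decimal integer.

336

[0]=0x50 [1]=0xa8 (little-endian) → word 0xa850
slot [0+:7] = (word>>0) & 0x7f = 80
type [7+:9] = (word>>7) & 0x1ff = 336  ←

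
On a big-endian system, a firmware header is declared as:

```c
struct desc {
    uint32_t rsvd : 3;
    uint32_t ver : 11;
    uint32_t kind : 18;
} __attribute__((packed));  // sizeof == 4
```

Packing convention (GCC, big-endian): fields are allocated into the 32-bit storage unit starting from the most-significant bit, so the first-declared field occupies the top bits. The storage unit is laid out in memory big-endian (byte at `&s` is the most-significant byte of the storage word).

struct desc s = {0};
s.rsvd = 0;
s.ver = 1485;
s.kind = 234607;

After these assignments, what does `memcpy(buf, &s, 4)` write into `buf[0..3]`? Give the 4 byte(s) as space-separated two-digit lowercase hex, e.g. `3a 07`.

rsvd (3b) val=0 bits=0x0 at bit 29: 0x00000000
ver (11b) val=1485 bits=0x5cd at bit 18: 0x17340000
kind (18b) val=234607 bits=0x3946f at bit 0: 0x1737946f
word = 0x1737946f → big-endian bytes:
  [0]=0x17  [1]=0x37  [2]=0x94  [3]=0x6f

17 37 94 6f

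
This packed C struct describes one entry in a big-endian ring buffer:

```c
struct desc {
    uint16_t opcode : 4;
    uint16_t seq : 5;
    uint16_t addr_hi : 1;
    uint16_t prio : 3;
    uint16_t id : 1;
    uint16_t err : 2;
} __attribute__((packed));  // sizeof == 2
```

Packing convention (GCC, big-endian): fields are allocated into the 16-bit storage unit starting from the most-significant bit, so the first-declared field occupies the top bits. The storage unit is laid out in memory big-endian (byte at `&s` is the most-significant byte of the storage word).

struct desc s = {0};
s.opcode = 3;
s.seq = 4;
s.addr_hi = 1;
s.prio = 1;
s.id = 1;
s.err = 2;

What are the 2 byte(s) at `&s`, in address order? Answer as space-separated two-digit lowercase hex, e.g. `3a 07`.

[12+:4] opcode=3 & 0xf = 0x3; word=0x3000
[7+:5] seq=4 & 0x1f = 0x4; word=0x3200
[6+:1] addr_hi=1 & 0x1 = 0x1; word=0x3240
[3+:3] prio=1 & 0x7 = 0x1; word=0x3248
[2+:1] id=1 & 0x1 = 0x1; word=0x324c
[0+:2] err=2 & 0x3 = 0x2; word=0x324e
word = 0x324e → big-endian bytes:
  [0]=0x32  [1]=0x4e

32 4e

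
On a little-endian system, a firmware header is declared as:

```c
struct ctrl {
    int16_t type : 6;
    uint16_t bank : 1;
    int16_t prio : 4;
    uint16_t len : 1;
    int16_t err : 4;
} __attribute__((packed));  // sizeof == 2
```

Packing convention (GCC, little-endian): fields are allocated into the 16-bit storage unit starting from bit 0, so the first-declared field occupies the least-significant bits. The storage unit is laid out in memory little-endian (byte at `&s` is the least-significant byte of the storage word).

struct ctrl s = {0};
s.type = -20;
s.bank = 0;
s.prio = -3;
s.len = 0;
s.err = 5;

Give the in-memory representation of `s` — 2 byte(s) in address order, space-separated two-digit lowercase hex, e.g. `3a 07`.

[0+:6] type=-20 & 0x3f = 0x2c; word=0x002c
[6+:1] bank=0 & 0x1 = 0x0; word=0x002c
[7+:4] prio=-3 & 0xf = 0xd; word=0x06ac
[11+:1] len=0 & 0x1 = 0x0; word=0x06ac
[12+:4] err=5 & 0xf = 0x5; word=0x56ac
word = 0x56ac → little-endian bytes:
  [0]=0xac  [1]=0x56

ac 56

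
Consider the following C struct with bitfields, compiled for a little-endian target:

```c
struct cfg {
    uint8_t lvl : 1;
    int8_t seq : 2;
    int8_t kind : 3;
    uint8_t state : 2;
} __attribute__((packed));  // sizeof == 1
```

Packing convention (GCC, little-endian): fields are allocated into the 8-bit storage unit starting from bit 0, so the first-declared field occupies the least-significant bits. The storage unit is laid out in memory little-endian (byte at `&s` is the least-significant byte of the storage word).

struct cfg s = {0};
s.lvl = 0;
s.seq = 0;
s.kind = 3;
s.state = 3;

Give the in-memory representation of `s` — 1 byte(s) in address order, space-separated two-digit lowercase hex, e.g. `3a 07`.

d8

[0+:1] lvl=0 & 0x1 = 0x0; word=0x00
[1+:2] seq=0 & 0x3 = 0x0; word=0x00
[3+:3] kind=3 & 0x7 = 0x3; word=0x18
[6+:2] state=3 & 0x3 = 0x3; word=0xd8
word = 0xd8 → little-endian bytes:
  [0]=0xd8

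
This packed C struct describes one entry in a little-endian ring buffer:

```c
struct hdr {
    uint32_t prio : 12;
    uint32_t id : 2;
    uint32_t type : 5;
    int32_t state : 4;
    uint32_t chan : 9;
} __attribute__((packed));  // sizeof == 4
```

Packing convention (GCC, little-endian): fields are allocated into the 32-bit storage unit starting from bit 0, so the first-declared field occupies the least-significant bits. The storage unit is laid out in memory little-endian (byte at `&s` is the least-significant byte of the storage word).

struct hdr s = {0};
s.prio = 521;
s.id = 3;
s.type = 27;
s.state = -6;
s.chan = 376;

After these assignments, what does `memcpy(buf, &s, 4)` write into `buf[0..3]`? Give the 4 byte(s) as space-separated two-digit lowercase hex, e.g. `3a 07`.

[0+:12] prio=521 & 0xfff = 0x209; word=0x00000209
[12+:2] id=3 & 0x3 = 0x3; word=0x00003209
[14+:5] type=27 & 0x1f = 0x1b; word=0x0006f209
[19+:4] state=-6 & 0xf = 0xa; word=0x0056f209
[23+:9] chan=376 & 0x1ff = 0x178; word=0xbc56f209
word = 0xbc56f209 → little-endian bytes:
  [0]=0x09  [1]=0xf2  [2]=0x56  [3]=0xbc

09 f2 56 bc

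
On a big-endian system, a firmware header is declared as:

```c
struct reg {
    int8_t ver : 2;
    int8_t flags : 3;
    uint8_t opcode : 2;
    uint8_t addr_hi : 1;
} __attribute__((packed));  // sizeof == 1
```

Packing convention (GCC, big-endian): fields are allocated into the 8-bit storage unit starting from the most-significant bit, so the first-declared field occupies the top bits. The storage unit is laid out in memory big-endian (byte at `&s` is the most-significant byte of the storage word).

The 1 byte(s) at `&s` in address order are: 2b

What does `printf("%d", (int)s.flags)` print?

-3

[0]=0x2b (big-endian) → word 0x2b
ver:2 @ bit 6 → (0x2b>>6)&0x3 = 0x0
flags:3 @ bit 3 → (0x2b>>3)&0x7 = 0x5  ←
opcode:2 @ bit 1 → (0x2b>>1)&0x3 = 0x1
addr_hi:1 @ bit 0 → (0x2b>>0)&0x1 = 0x1
flags signed 3b, MSB=1: 5 - 8 = -3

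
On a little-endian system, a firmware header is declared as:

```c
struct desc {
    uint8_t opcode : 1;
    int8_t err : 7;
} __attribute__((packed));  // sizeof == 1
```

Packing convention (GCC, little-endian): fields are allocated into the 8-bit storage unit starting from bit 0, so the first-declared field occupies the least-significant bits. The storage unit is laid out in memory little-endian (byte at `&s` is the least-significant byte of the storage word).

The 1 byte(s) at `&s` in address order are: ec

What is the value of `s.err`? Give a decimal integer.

[0]=0xec (little-endian) → word 0xec
opcode:1 @ bit 0 → (0xec>>0)&0x1 = 0x0
err:7 @ bit 1 → (0xec>>1)&0x7f = 0x76  ←
err signed 7b, MSB=1: 118 - 128 = -10

-10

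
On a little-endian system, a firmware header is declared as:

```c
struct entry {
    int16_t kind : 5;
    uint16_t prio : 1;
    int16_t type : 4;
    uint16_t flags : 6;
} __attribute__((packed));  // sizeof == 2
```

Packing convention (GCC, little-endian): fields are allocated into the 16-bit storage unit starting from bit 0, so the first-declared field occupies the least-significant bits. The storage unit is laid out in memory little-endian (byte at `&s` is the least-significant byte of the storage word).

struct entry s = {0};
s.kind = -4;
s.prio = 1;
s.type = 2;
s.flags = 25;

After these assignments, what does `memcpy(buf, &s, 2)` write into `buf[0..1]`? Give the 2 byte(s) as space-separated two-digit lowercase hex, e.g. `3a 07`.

kind (5b) val=-4 bits=0x1c at bit 0: 0x001c
prio (1b) val=1 bits=0x1 at bit 5: 0x003c
type (4b) val=2 bits=0x2 at bit 6: 0x00bc
flags (6b) val=25 bits=0x19 at bit 10: 0x64bc
word = 0x64bc → little-endian bytes:
  [0]=0xbc  [1]=0x64

bc 64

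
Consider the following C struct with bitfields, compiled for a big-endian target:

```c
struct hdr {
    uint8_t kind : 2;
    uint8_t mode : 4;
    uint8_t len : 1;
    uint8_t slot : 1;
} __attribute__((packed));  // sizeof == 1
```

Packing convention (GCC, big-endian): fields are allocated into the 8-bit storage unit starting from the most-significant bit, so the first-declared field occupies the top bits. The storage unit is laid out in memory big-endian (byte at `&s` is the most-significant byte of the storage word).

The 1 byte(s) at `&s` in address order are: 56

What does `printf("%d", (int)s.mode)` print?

5

[0]=0x56 (big-endian) → word 0x56
kind [6+:2] = (word>>6) & 0x3 = 1
mode [2+:4] = (word>>2) & 0xf = 5  ←
len [1+:1] = (word>>1) & 0x1 = 1
slot [0+:1] = (word>>0) & 0x1 = 0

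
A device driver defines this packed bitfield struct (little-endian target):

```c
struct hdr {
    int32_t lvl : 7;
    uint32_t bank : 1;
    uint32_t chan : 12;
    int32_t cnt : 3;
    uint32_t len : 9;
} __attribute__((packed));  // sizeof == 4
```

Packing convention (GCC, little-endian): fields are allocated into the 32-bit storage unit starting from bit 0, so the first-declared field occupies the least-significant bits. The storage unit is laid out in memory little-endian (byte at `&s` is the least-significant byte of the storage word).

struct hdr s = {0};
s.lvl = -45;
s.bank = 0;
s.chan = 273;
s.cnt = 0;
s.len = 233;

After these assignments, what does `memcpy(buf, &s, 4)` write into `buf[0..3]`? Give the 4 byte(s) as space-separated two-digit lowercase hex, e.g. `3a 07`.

[0+:7] lvl=-45 & 0x7f = 0x53; word=0x00000053
[7+:1] bank=0 & 0x1 = 0x0; word=0x00000053
[8+:12] chan=273 & 0xfff = 0x111; word=0x00011153
[20+:3] cnt=0 & 0x7 = 0x0; word=0x00011153
[23+:9] len=233 & 0x1ff = 0xe9; word=0x74811153
word = 0x74811153 → little-endian bytes:
  [0]=0x53  [1]=0x11  [2]=0x81  [3]=0x74

53 11 81 74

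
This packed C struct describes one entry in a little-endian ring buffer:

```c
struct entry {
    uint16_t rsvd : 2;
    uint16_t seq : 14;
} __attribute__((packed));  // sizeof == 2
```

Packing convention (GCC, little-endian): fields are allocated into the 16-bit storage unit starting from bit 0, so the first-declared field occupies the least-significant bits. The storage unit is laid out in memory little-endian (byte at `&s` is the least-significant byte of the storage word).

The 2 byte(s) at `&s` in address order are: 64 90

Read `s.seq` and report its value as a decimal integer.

9241

[0]=0x64 [1]=0x90 (little-endian) → word 0x9064
rsvd:2 @ bit 0 → (0x9064>>0)&0x3 = 0x0
seq:14 @ bit 2 → (0x9064>>2)&0x3fff = 0x2419  ←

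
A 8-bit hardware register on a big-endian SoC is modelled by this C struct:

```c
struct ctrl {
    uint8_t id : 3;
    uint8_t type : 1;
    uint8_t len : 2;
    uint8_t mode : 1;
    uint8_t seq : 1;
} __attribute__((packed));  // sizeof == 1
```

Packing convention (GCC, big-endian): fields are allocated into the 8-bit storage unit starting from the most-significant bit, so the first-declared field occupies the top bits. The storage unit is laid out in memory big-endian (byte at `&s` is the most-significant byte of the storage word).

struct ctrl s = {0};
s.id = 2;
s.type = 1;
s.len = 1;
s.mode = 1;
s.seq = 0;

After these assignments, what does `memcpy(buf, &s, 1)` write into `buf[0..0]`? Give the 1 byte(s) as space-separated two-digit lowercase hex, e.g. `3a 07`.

id (3b) val=2 bits=0x2 at bit 5: 0x40
type (1b) val=1 bits=0x1 at bit 4: 0x50
len (2b) val=1 bits=0x1 at bit 2: 0x54
mode (1b) val=1 bits=0x1 at bit 1: 0x56
seq (1b) val=0 bits=0x0 at bit 0: 0x56
word = 0x56 → big-endian bytes:
  [0]=0x56

56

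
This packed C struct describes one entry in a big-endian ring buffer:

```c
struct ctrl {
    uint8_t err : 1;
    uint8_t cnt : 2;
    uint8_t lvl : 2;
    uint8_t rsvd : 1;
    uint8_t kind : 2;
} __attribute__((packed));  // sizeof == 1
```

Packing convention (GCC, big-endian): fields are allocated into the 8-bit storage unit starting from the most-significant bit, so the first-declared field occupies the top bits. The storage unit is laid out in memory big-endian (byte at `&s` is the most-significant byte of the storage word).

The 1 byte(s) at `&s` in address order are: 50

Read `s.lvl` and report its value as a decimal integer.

[0]=0x50 (big-endian) → word 0x50
err:1 @ bit 7 → (0x50>>7)&0x1 = 0x0
cnt:2 @ bit 5 → (0x50>>5)&0x3 = 0x2
lvl:2 @ bit 3 → (0x50>>3)&0x3 = 0x2  ←
rsvd:1 @ bit 2 → (0x50>>2)&0x1 = 0x0
kind:2 @ bit 0 → (0x50>>0)&0x3 = 0x0

2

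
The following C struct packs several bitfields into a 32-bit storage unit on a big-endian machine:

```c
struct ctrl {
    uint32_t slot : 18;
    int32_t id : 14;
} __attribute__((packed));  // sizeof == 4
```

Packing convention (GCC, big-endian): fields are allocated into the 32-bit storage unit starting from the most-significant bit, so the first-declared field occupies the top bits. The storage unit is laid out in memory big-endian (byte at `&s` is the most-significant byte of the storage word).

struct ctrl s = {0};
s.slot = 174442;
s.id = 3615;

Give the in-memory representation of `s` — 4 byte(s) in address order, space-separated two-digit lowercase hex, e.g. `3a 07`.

slot (18b) val=174442 bits=0x2a96a at bit 14: 0xaa5a8000
id (14b) val=3615 bits=0xe1f at bit 0: 0xaa5a8e1f
word = 0xaa5a8e1f → big-endian bytes:
  [0]=0xaa  [1]=0x5a  [2]=0x8e  [3]=0x1f

aa 5a 8e 1f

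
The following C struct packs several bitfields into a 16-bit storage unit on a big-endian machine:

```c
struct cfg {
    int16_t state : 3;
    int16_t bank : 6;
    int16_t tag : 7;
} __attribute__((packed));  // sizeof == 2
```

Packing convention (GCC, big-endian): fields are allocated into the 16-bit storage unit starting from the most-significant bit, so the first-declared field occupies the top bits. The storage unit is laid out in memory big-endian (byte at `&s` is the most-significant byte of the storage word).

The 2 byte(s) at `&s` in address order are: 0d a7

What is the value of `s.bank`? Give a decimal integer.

27

[0]=0x0d [1]=0xa7 (big-endian) → word 0x0da7
state [13+:3] = (word>>13) & 0x7 = 0
bank [7+:6] = (word>>7) & 0x3f = 27  ←
tag [0+:7] = (word>>0) & 0x7f = 39
bank signed 6b, MSB=0: value = 27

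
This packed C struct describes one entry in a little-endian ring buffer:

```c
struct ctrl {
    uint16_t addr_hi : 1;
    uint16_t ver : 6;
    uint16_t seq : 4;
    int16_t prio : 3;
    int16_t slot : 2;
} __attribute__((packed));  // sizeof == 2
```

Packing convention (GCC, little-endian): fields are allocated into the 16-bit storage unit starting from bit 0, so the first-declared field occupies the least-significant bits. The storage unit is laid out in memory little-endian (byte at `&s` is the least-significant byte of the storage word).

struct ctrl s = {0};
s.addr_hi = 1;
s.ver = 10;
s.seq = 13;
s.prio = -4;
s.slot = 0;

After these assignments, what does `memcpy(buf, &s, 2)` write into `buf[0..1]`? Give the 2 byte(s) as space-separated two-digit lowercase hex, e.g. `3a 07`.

addr_hi:1 = 1 → 0x1 << 0 → word 0x0001
ver:6 = 10 → 0xa << 1 → word 0x0015
seq:4 = 13 → 0xd << 7 → word 0x0695
prio:3 = -4 → 0x4 << 11 → word 0x2695
slot:2 = 0 → 0x0 << 14 → word 0x2695
word = 0x2695 → little-endian bytes:
  [0]=0x95  [1]=0x26

95 26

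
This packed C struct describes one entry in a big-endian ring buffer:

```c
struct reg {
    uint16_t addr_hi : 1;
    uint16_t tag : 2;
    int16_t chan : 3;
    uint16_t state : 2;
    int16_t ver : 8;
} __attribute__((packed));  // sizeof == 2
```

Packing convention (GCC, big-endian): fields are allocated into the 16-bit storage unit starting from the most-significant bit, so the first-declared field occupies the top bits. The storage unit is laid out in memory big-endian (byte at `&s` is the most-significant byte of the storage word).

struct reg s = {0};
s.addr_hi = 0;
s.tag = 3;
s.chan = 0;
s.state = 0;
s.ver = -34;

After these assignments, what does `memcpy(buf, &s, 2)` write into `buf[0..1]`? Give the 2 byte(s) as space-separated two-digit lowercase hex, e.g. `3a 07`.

60 de

[15+:1] addr_hi=0 & 0x1 = 0x0; word=0x0000
[13+:2] tag=3 & 0x3 = 0x3; word=0x6000
[10+:3] chan=0 & 0x7 = 0x0; word=0x6000
[8+:2] state=0 & 0x3 = 0x0; word=0x6000
[0+:8] ver=-34 & 0xff = 0xde; word=0x60de
word = 0x60de → big-endian bytes:
  [0]=0x60  [1]=0xde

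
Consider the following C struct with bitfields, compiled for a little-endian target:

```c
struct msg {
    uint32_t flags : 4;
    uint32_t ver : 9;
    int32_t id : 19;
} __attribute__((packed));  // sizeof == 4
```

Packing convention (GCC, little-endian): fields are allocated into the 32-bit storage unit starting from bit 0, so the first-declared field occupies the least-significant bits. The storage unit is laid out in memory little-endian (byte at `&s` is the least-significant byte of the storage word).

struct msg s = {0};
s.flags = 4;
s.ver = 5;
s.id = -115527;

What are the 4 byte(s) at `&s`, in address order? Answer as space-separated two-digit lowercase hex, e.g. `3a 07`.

flags:4 = 4 → 0x4 << 0 → word 0x00000004
ver:9 = 5 → 0x5 << 4 → word 0x00000054
id:19 = -115527 → 0x63cb9 << 13 → word 0xc7972054
word = 0xc7972054 → little-endian bytes:
  [0]=0x54  [1]=0x20  [2]=0x97  [3]=0xc7

54 20 97 c7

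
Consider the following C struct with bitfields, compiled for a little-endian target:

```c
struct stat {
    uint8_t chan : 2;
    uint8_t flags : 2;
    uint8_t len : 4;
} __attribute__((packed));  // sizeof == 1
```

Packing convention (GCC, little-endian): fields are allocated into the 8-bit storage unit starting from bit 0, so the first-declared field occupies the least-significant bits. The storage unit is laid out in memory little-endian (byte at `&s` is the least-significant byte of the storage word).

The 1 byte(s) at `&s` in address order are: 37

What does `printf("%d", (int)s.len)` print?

[0]=0x37 (little-endian) → word 0x37
chan:2 @ bit 0 → (0x37>>0)&0x3 = 0x3
flags:2 @ bit 2 → (0x37>>2)&0x3 = 0x1
len:4 @ bit 4 → (0x37>>4)&0xf = 0x3  ←

3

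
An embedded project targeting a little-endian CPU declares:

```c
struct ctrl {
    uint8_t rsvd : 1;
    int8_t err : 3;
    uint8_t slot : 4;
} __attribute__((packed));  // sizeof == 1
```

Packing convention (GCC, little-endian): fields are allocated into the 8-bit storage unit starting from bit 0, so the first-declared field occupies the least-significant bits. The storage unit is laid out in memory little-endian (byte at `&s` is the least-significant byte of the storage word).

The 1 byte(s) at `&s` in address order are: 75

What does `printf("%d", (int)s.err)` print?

2

[0]=0x75 (little-endian) → word 0x75
rsvd [0+:1] = (word>>0) & 0x1 = 1
err [1+:3] = (word>>1) & 0x7 = 2  ←
slot [4+:4] = (word>>4) & 0xf = 7
err signed 3b, MSB=0: value = 2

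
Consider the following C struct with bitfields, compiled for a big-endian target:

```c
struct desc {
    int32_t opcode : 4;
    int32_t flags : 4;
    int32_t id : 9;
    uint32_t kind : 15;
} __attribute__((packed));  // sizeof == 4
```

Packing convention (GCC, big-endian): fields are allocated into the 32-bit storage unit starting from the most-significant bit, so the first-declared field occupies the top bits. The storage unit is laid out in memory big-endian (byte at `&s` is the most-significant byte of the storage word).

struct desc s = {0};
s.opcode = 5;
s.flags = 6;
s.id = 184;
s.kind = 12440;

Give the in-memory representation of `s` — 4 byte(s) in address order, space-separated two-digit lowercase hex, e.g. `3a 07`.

56 5c 30 98

[28+:4] opcode=5 & 0xf = 0x5; word=0x50000000
[24+:4] flags=6 & 0xf = 0x6; word=0x56000000
[15+:9] id=184 & 0x1ff = 0xb8; word=0x565c0000
[0+:15] kind=12440 & 0x7fff = 0x3098; word=0x565c3098
word = 0x565c3098 → big-endian bytes:
  [0]=0x56  [1]=0x5c  [2]=0x30  [3]=0x98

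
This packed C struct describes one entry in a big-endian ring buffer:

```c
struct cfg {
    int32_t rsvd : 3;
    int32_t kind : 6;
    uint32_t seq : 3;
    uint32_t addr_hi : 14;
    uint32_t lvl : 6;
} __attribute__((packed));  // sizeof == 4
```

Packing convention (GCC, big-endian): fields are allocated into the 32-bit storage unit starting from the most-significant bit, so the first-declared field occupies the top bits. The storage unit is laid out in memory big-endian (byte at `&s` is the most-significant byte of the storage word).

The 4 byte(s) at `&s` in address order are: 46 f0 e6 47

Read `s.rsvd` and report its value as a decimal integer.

2

[0]=0x46 [1]=0xf0 [2]=0xe6 [3]=0x47 (big-endian) → word 0x46f0e647
rsvd:3 @ bit 29 → (0x46f0e647>>29)&0x7 = 0x2  ←
kind:6 @ bit 23 → (0x46f0e647>>23)&0x3f = 0xd
seq:3 @ bit 20 → (0x46f0e647>>20)&0x7 = 0x7
addr_hi:14 @ bit 6 → (0x46f0e647>>6)&0x3fff = 0x399
lvl:6 @ bit 0 → (0x46f0e647>>0)&0x3f = 0x7
rsvd signed 3b, MSB=0: value = 2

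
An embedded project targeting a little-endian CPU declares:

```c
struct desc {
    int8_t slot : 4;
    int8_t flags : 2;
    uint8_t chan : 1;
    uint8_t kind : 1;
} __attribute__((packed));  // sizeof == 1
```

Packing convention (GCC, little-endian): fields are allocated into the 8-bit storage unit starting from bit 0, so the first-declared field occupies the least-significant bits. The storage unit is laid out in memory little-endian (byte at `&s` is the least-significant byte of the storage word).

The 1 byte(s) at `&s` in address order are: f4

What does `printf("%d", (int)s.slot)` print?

[0]=0xf4 (little-endian) → word 0xf4
slot [0+:4] = (word>>0) & 0xf = 4  ←
flags [4+:2] = (word>>4) & 0x3 = 3
chan [6+:1] = (word>>6) & 0x1 = 1
kind [7+:1] = (word>>7) & 0x1 = 1
slot signed 4b, MSB=0: value = 4

4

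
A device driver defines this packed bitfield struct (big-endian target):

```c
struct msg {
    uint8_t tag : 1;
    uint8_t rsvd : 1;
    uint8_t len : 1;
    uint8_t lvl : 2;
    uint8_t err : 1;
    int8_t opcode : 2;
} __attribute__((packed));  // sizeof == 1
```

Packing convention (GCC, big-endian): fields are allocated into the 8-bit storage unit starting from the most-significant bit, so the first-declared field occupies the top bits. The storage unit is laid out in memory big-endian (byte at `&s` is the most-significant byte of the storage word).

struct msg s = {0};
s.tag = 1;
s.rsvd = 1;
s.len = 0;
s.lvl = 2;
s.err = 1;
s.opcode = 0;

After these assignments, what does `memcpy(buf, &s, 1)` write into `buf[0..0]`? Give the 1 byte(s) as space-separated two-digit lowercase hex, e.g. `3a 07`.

d4

[7+:1] tag=1 & 0x1 = 0x1; word=0x80
[6+:1] rsvd=1 & 0x1 = 0x1; word=0xc0
[5+:1] len=0 & 0x1 = 0x0; word=0xc0
[3+:2] lvl=2 & 0x3 = 0x2; word=0xd0
[2+:1] err=1 & 0x1 = 0x1; word=0xd4
[0+:2] opcode=0 & 0x3 = 0x0; word=0xd4
word = 0xd4 → big-endian bytes:
  [0]=0xd4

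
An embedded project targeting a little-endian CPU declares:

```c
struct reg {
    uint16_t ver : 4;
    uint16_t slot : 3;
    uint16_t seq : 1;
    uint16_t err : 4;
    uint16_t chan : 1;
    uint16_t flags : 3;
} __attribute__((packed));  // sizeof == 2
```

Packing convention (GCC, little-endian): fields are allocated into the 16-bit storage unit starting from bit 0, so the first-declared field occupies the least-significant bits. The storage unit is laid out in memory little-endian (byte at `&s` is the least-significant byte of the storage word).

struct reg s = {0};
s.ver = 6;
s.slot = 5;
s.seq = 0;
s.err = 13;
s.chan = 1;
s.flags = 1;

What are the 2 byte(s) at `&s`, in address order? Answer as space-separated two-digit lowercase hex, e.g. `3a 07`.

ver:4 = 6 → 0x6 << 0 → word 0x0006
slot:3 = 5 → 0x5 << 4 → word 0x0056
seq:1 = 0 → 0x0 << 7 → word 0x0056
err:4 = 13 → 0xd << 8 → word 0x0d56
chan:1 = 1 → 0x1 << 12 → word 0x1d56
flags:3 = 1 → 0x1 << 13 → word 0x3d56
word = 0x3d56 → little-endian bytes:
  [0]=0x56  [1]=0x3d

56 3d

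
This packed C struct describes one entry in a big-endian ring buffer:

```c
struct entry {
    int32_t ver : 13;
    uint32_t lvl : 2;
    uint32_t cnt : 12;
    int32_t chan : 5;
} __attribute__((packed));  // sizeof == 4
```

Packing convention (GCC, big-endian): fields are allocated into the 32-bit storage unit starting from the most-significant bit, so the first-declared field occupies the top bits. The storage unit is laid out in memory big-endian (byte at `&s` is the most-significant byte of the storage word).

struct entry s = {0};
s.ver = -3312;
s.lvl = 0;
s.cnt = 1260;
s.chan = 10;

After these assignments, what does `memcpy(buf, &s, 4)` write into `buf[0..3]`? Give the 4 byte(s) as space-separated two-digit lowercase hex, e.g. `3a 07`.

ver (13b) val=-3312 bits=0x1310 at bit 19: 0x98800000
lvl (2b) val=0 bits=0x0 at bit 17: 0x98800000
cnt (12b) val=1260 bits=0x4ec at bit 5: 0x98809d80
chan (5b) val=10 bits=0xa at bit 0: 0x98809d8a
word = 0x98809d8a → big-endian bytes:
  [0]=0x98  [1]=0x80  [2]=0x9d  [3]=0x8a

98 80 9d 8a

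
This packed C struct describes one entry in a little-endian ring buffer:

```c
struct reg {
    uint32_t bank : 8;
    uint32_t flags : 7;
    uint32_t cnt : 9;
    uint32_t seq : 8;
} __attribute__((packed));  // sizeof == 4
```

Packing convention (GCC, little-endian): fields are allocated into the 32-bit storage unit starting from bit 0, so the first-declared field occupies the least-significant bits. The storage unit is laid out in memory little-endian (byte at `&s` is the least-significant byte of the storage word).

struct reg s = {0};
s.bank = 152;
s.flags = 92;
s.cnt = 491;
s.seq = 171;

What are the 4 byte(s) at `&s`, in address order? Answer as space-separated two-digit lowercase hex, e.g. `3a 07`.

98 dc f5 ab

[0+:8] bank=152 & 0xff = 0x98; word=0x00000098
[8+:7] flags=92 & 0x7f = 0x5c; word=0x00005c98
[15+:9] cnt=491 & 0x1ff = 0x1eb; word=0x00f5dc98
[24+:8] seq=171 & 0xff = 0xab; word=0xabf5dc98
word = 0xabf5dc98 → little-endian bytes:
  [0]=0x98  [1]=0xdc  [2]=0xf5  [3]=0xab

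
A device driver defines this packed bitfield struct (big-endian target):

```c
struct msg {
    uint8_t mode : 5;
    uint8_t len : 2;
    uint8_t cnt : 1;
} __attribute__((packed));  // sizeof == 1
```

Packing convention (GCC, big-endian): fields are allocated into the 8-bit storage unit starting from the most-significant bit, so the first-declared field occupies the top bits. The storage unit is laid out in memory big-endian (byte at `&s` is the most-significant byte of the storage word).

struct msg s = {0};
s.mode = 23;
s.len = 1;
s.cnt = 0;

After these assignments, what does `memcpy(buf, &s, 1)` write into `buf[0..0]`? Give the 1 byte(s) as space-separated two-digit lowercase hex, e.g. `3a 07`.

ba

mode:5 = 23 → 0x17 << 3 → word 0xb8
len:2 = 1 → 0x1 << 1 → word 0xba
cnt:1 = 0 → 0x0 << 0 → word 0xba
word = 0xba → big-endian bytes:
  [0]=0xba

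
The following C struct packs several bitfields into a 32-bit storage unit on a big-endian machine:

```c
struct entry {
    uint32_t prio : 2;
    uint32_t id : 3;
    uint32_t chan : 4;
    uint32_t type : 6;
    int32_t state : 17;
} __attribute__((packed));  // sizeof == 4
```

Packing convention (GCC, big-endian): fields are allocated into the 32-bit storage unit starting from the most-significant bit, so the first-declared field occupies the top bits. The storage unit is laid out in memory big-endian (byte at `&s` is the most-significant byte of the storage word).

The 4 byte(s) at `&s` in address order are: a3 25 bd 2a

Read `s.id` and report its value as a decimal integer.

[0]=0xa3 [1]=0x25 [2]=0xbd [3]=0x2a (big-endian) → word 0xa325bd2a
prio [30+:2] = (word>>30) & 0x3 = 2
id [27+:3] = (word>>27) & 0x7 = 4  ←
chan [23+:4] = (word>>23) & 0xf = 6
type [17+:6] = (word>>17) & 0x3f = 18
state [0+:17] = (word>>0) & 0x1ffff = 113962

4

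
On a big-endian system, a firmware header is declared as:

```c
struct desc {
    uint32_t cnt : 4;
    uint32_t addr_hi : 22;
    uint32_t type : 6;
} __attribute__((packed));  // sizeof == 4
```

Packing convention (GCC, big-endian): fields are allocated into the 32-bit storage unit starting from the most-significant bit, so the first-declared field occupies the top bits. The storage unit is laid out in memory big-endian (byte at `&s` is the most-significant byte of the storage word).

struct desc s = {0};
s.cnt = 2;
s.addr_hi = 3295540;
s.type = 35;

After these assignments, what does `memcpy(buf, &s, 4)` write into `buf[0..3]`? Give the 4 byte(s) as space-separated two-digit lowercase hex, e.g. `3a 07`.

2c 92 4d 23

[28+:4] cnt=2 & 0xf = 0x2; word=0x20000000
[6+:22] addr_hi=3295540 & 0x3fffff = 0x324934; word=0x2c924d00
[0+:6] type=35 & 0x3f = 0x23; word=0x2c924d23
word = 0x2c924d23 → big-endian bytes:
  [0]=0x2c  [1]=0x92  [2]=0x4d  [3]=0x23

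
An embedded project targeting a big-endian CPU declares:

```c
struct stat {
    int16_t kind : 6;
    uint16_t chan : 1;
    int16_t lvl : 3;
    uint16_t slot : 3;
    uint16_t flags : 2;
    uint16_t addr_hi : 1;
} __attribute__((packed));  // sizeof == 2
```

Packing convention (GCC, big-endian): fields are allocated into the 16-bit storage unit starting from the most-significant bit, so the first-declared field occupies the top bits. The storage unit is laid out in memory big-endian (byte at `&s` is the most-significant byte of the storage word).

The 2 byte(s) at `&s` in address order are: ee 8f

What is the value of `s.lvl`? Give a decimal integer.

[0]=0xee [1]=0x8f (big-endian) → word 0xee8f
kind [10+:6] = (word>>10) & 0x3f = 59
chan [9+:1] = (word>>9) & 0x1 = 1
lvl [6+:3] = (word>>6) & 0x7 = 2  ←
slot [3+:3] = (word>>3) & 0x7 = 1
flags [1+:2] = (word>>1) & 0x3 = 3
addr_hi [0+:1] = (word>>0) & 0x1 = 1
lvl signed 3b, MSB=0: value = 2

2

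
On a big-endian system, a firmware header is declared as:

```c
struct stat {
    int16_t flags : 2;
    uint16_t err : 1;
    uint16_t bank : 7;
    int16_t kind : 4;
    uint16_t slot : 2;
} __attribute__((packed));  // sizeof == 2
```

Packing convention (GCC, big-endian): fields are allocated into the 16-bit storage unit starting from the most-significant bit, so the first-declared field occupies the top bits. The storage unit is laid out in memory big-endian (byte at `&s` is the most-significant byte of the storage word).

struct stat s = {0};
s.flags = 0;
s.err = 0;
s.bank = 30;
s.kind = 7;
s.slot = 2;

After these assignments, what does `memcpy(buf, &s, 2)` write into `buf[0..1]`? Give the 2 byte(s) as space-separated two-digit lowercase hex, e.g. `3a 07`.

07 9e

[14+:2] flags=0 & 0x3 = 0x0; word=0x0000
[13+:1] err=0 & 0x1 = 0x0; word=0x0000
[6+:7] bank=30 & 0x7f = 0x1e; word=0x0780
[2+:4] kind=7 & 0xf = 0x7; word=0x079c
[0+:2] slot=2 & 0x3 = 0x2; word=0x079e
word = 0x079e → big-endian bytes:
  [0]=0x07  [1]=0x9e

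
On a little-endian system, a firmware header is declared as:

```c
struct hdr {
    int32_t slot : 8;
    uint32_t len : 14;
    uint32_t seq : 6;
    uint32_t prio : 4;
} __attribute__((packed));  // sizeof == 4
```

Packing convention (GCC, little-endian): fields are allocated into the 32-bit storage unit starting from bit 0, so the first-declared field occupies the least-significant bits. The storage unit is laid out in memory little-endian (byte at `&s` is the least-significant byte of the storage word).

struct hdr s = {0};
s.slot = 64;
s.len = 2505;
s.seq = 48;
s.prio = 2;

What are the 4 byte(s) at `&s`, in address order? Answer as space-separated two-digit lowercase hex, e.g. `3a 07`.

slot (8b) val=64 bits=0x40 at bit 0: 0x00000040
len (14b) val=2505 bits=0x9c9 at bit 8: 0x0009c940
seq (6b) val=48 bits=0x30 at bit 22: 0x0c09c940
prio (4b) val=2 bits=0x2 at bit 28: 0x2c09c940
word = 0x2c09c940 → little-endian bytes:
  [0]=0x40  [1]=0xc9  [2]=0x09  [3]=0x2c

40 c9 09 2c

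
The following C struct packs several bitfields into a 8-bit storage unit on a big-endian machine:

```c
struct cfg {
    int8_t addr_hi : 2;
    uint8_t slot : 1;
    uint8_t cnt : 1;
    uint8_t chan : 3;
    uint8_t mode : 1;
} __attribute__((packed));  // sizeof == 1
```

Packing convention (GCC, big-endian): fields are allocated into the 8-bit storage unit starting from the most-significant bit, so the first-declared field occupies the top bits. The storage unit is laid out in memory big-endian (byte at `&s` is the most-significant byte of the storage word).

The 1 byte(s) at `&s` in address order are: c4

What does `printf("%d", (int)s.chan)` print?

[0]=0xc4 (big-endian) → word 0xc4
addr_hi:2 @ bit 6 → (0xc4>>6)&0x3 = 0x3
slot:1 @ bit 5 → (0xc4>>5)&0x1 = 0x0
cnt:1 @ bit 4 → (0xc4>>4)&0x1 = 0x0
chan:3 @ bit 1 → (0xc4>>1)&0x7 = 0x2  ←
mode:1 @ bit 0 → (0xc4>>0)&0x1 = 0x0

2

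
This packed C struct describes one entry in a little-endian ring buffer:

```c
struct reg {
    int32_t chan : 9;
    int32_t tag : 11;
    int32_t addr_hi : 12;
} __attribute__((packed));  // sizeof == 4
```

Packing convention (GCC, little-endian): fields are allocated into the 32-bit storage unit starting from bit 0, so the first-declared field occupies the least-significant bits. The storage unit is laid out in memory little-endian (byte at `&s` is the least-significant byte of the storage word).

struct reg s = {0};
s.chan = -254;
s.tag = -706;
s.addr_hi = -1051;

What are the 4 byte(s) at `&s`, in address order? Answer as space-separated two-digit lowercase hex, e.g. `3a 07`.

chan:9 = -254 → 0x102 << 0 → word 0x00000102
tag:11 = -706 → 0x53e << 9 → word 0x000a7d02
addr_hi:12 = -1051 → 0xbe5 << 20 → word 0xbe5a7d02
word = 0xbe5a7d02 → little-endian bytes:
  [0]=0x02  [1]=0x7d  [2]=0x5a  [3]=0xbe

02 7d 5a be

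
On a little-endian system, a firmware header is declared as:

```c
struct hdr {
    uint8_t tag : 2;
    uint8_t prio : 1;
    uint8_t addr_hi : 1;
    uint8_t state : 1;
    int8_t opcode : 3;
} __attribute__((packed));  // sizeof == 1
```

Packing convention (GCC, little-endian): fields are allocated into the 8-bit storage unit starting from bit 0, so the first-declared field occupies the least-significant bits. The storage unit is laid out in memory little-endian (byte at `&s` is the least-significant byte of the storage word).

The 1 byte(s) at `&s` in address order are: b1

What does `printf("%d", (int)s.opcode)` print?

[0]=0xb1 (little-endian) → word 0xb1
tag:2 @ bit 0 → (0xb1>>0)&0x3 = 0x1
prio:1 @ bit 2 → (0xb1>>2)&0x1 = 0x0
addr_hi:1 @ bit 3 → (0xb1>>3)&0x1 = 0x0
state:1 @ bit 4 → (0xb1>>4)&0x1 = 0x1
opcode:3 @ bit 5 → (0xb1>>5)&0x7 = 0x5  ←
opcode signed 3b, MSB=1: 5 - 8 = -3

-3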